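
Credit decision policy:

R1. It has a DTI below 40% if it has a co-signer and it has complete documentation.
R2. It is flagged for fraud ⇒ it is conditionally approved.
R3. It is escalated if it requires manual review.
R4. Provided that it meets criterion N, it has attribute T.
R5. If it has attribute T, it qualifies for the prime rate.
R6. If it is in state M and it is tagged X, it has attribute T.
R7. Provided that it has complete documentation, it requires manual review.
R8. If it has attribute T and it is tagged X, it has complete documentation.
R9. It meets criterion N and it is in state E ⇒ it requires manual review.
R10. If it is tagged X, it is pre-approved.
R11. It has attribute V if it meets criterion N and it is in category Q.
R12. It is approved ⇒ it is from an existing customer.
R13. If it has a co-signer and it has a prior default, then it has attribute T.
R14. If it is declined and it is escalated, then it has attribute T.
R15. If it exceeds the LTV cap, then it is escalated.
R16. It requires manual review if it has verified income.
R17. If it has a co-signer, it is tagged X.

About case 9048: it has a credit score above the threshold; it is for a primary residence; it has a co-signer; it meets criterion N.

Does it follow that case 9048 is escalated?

By R4 (it meets criterion N): it has attribute T.
By R17 (it has a co-signer): it is tagged X.
By R8 (it has attribute T, it is tagged X): it has complete documentation.
By R7 (it has complete documentation): it requires manual review.
By R3 (it requires manual review): it is escalated.

Yes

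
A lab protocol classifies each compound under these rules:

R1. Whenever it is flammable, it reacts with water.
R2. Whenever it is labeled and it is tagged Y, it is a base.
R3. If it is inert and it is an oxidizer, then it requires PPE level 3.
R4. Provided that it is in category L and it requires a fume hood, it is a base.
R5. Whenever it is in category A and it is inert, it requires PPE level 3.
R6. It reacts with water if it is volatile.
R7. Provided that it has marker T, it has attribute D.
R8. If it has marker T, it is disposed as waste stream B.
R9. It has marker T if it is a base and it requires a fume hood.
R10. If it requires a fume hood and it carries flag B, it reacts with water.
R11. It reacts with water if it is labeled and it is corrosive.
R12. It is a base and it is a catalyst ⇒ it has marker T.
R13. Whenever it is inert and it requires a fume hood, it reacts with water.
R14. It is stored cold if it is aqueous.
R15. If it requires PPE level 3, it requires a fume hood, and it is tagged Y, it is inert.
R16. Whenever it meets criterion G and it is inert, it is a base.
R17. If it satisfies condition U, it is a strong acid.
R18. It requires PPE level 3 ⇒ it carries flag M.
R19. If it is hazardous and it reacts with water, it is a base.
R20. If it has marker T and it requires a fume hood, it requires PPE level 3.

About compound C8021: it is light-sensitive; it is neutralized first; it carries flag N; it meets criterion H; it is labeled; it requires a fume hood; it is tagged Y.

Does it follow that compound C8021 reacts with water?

By R2 (it is labeled, it is tagged Y): it is a base.
By R9 (it is a base, it requires a fume hood): it has marker T.
By R20 (it has marker T, it requires a fume hood): it requires PPE level 3.
By R15 (it requires PPE level 3, it requires a fume hood, it is tagged Y): it is inert.
By R13 (it is inert, it requires a fume hood): it reacts with water.

Yes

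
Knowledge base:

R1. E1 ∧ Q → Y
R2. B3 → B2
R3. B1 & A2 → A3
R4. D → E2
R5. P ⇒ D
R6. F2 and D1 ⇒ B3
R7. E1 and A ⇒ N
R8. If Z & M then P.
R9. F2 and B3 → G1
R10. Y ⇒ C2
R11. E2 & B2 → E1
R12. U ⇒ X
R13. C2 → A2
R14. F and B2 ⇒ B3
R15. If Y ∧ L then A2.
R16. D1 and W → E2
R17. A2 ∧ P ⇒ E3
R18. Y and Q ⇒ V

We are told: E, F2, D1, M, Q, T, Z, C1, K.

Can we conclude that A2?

B3  (by R6: F2, D1)
P  (by R8: Z, M)
B2  (by R2: B3)
D  (by R5: P)
E2  (by R4: D)
E1  (by R11: E2, B2)
Y  (by R1: E1, Q)
C2  (by R10: Y)
A2  (by R13: C2)

Yes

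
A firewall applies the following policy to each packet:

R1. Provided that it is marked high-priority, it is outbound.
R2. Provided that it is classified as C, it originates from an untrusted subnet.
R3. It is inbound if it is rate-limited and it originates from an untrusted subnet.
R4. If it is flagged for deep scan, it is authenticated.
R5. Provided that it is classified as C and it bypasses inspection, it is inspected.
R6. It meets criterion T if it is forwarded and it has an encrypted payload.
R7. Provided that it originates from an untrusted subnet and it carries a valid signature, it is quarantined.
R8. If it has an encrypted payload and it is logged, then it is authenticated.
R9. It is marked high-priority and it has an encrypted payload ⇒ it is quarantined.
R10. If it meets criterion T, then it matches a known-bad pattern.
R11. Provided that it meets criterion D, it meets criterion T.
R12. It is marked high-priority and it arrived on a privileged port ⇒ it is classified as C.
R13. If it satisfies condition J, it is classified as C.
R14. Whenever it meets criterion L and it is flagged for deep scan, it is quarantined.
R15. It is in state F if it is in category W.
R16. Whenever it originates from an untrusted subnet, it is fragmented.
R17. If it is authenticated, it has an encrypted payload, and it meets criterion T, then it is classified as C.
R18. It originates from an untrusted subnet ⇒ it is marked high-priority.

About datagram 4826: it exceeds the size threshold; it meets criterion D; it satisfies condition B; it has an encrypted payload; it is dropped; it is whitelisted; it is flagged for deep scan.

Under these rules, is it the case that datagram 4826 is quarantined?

Yes

By R4 (it is flagged for deep scan): it is authenticated.
By R11 (it meets criterion D): it meets criterion T.
By R17 (it is authenticated, it has an encrypted payload, it meets criterion T): it is classified as C.
By R2 (it is classified as C): it originates from an untrusted subnet.
By R18 (it originates from an untrusted subnet): it is marked high-priority.
By R9 (it is marked high-priority, it has an encrypted payload): it is quarantined.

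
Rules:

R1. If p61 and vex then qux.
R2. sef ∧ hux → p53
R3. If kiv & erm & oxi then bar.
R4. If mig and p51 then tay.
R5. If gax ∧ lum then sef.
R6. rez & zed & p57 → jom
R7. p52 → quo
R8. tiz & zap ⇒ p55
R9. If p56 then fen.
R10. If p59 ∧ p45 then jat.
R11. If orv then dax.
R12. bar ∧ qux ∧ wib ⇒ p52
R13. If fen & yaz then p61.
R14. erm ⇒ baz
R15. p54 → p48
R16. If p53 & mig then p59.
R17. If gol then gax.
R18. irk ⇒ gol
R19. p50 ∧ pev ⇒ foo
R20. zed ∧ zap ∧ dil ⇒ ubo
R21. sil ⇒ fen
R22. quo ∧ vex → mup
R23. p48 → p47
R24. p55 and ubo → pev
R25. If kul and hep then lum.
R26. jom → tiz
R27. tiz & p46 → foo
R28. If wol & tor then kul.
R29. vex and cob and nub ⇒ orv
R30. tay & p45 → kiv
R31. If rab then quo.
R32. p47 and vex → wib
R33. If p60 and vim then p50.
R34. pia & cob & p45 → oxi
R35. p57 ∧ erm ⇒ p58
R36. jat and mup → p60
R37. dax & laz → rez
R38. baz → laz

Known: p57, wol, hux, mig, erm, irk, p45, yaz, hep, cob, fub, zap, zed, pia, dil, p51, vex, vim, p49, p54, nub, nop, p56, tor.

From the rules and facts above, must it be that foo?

Yes

tay  (by R4: mig, p51)
fen  (by R9: p56)
p61  (by R13: fen, yaz)
baz  (by R14: erm)
p48  (by R15: p54)
gol  (by R18: irk)
ubo  (by R20: zed, zap, dil)
p47  (by R23: p48)
kul  (by R28: wol, tor)
orv  (by R29: vex, cob, nub)
kiv  (by R30: tay, p45)
wib  (by R32: p47, vex)
oxi  (by R34: pia, cob, p45)
laz  (by R38: baz)
qux  (by R1: p61, vex)
bar  (by R3: kiv, erm, oxi)
dax  (by R11: orv)
p52  (by R12: bar, qux, wib)
gax  (by R17: gol)
lum  (by R25: kul, hep)
rez  (by R37: dax, laz)
sef  (by R5: gax, lum)
jom  (by R6: rez, zed, p57)
quo  (by R7: p52)
mup  (by R22: quo, vex)
tiz  (by R26: jom)
p53  (by R2: sef, hux)
p55  (by R8: tiz, zap)
p59  (by R16: p53, mig)
pev  (by R24: p55, ubo)
jat  (by R10: p59, p45)
p60  (by R36: jat, mup)
p50  (by R33: p60, vim)
foo  (by R19: p50, pev)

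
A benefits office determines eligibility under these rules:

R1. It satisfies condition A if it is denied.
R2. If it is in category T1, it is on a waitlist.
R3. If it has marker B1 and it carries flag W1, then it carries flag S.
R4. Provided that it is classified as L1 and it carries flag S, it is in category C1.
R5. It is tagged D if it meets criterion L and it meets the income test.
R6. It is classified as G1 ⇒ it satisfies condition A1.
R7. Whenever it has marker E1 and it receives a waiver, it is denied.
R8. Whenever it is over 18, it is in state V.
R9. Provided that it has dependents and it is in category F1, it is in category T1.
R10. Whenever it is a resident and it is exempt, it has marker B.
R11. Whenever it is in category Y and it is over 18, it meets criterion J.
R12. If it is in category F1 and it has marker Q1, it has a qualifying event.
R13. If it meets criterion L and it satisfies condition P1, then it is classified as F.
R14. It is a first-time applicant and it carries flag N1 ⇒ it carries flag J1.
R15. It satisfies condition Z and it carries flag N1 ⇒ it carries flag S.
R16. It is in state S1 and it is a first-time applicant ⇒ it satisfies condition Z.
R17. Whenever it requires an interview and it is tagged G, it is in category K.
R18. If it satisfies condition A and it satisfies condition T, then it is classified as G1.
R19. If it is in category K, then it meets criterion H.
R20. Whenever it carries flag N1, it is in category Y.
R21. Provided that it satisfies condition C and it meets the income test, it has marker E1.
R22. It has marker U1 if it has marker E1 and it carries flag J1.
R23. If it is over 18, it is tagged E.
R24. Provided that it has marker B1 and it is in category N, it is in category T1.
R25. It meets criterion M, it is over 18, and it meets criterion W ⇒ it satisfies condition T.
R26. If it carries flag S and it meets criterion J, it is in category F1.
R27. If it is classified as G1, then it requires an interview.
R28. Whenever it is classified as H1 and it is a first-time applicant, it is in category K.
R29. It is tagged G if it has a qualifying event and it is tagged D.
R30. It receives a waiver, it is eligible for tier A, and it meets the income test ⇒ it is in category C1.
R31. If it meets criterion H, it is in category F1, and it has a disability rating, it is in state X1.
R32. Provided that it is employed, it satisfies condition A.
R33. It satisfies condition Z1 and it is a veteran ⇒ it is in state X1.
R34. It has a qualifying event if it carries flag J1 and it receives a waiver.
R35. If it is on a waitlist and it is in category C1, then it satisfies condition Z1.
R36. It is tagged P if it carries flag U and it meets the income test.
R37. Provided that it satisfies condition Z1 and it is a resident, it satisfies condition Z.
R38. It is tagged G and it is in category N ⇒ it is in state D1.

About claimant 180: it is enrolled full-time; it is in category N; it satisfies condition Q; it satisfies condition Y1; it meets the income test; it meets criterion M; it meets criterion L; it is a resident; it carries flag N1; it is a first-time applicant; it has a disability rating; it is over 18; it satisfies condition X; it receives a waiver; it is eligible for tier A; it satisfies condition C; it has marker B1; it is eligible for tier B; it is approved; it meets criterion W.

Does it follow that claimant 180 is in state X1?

Yes

By R5 (it meets criterion L, it meets the income test): it is tagged D.
By R14 (it is a first-time applicant, it carries flag N1): it carries flag J1.
By R20 (it carries flag N1): it is in category Y.
By R21 (it satisfies condition C, it meets the income test): it has marker E1.
By R24 (it has marker B1, it is in category N): it is in category T1.
By R25 (it meets criterion M, it is over 18, it meets criterion W): it satisfies condition T.
By R30 (it receives a waiver, it is eligible for tier A, it meets the income test): it is in category C1.
By R34 (it carries flag J1, it receives a waiver): it has a qualifying event.
By R2 (it is in category T1): it is on a waitlist.
By R7 (it has marker E1, it receives a waiver): it is denied.
By R11 (it is in category Y, it is over 18): it meets criterion J.
By R29 (it has a qualifying event, it is tagged D): it is tagged G.
By R35 (it is on a waitlist, it is in category C1): it satisfies condition Z1.
By R37 (it satisfies condition Z1, it is a resident): it satisfies condition Z.
By R1 (it is denied): it satisfies condition A.
By R15 (it satisfies condition Z, it carries flag N1): it carries flag S.
By R18 (it satisfies condition A, it satisfies condition T): it is classified as G1.
By R26 (it carries flag S, it meets criterion J): it is in category F1.
By R27 (it is classified as G1): it requires an interview.
By R17 (it requires an interview, it is tagged G): it is in category K.
By R19 (it is in category K): it meets criterion H.
By R31 (it meets criterion H, it is in category F1, it has a disability rating): it is in state X1.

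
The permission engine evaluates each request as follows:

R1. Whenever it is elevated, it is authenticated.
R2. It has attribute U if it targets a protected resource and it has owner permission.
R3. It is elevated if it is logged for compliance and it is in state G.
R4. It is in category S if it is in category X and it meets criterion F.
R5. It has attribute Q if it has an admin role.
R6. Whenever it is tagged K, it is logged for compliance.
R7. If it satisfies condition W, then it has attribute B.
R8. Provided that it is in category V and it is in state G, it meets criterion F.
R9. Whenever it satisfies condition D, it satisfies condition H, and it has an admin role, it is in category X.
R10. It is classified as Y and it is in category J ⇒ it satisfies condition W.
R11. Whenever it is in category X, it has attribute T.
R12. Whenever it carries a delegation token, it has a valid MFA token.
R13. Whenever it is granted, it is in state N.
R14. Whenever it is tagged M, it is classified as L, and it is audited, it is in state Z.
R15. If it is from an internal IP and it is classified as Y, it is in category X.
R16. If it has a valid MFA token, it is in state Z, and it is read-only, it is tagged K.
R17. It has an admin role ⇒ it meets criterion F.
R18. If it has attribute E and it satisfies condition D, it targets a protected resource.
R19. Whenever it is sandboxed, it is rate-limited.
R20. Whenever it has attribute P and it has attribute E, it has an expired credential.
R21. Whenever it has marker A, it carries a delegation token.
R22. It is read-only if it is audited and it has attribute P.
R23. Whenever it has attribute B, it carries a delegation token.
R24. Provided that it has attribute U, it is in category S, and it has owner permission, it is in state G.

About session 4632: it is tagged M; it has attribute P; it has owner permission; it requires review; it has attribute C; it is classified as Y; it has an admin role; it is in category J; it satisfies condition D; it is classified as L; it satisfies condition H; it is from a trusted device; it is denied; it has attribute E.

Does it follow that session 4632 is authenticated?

Forward chaining from the given facts derives: has attribute Q, is in category X, satisfies condition W, has attribute T, meets criterion F, targets a protected resource, has an expired credential, has attribute U, is in category S, has attribute B, carries a delegation token, is in state G, has a valid MFA token.
The only rule concluding "it is authenticated" is R1, which needs "it is elevated"; that is never established.

No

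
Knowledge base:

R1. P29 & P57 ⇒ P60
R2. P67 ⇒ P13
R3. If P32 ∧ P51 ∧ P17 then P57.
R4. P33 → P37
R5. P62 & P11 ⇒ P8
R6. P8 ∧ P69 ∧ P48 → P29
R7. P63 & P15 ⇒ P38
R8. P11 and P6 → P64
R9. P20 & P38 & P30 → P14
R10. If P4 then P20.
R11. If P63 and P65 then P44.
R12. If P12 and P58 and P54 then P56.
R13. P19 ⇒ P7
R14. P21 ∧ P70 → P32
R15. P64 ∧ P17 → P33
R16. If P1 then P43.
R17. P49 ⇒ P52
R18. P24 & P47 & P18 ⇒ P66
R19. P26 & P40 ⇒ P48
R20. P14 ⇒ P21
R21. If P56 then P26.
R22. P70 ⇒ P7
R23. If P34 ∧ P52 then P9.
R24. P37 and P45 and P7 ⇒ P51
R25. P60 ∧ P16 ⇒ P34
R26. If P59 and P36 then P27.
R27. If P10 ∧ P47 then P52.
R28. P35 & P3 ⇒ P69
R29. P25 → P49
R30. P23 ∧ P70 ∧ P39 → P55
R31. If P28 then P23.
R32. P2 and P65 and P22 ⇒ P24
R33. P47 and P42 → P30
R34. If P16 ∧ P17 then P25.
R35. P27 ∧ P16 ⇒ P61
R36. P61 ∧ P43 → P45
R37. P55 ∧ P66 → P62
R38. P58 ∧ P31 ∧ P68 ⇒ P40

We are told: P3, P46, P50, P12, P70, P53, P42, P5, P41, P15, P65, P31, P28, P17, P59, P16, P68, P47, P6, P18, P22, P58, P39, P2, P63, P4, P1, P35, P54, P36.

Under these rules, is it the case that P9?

No

Forward chaining from the given facts derives: P38, P20, P44, P56, P43, P26, P7, P27, P69, P23, P24, P30, P25, P61, P45, P40, P14, P66, P48, P21, P49, P55, P62, P32, P52.
The only rule concluding P9 is R23, which needs P34; that is never established.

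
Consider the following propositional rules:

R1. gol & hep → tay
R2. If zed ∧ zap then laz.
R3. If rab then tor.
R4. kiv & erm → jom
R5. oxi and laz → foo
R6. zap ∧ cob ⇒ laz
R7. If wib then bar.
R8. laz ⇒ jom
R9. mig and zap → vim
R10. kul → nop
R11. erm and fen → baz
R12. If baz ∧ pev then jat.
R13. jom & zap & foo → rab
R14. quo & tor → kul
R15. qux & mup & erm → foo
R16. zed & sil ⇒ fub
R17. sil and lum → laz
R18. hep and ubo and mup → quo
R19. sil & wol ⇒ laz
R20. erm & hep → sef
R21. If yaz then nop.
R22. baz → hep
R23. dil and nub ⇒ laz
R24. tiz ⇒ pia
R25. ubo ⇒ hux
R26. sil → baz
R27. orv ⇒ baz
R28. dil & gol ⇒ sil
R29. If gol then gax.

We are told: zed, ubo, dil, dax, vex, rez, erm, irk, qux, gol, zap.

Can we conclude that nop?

Forward chaining from the given facts derives: laz, jom, hux, sil, gax, fub, baz, hep, tay, sef.
Rules concluding nop: R10 needs kul; R21 needs yaz — none of these are established.

No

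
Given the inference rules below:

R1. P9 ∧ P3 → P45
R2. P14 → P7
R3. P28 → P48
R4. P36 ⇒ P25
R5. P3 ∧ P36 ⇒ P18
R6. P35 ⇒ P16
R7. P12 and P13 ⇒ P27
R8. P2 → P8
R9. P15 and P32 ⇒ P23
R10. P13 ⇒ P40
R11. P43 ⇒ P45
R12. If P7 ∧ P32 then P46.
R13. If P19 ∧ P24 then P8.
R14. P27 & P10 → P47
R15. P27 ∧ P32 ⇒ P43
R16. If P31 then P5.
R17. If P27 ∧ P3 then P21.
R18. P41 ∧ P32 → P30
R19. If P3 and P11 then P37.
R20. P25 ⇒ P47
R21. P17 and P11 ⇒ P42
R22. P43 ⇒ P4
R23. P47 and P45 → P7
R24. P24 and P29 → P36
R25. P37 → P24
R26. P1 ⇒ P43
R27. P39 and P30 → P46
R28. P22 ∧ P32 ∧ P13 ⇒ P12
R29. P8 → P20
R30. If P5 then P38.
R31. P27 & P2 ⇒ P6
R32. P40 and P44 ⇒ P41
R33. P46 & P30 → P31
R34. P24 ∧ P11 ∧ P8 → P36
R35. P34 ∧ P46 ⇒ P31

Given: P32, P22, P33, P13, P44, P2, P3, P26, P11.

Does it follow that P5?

Yes

P8  (by R8: P2)
P40  (by R10: P13)
P37  (by R19: P3, P11)
P24  (by R25: P37)
P12  (by R28: P22, P32, P13)
P41  (by R32: P40, P44)
P36  (by R34: P24, P11, P8)
P25  (by R4: P36)
P27  (by R7: P12, P13)
P43  (by R15: P27, P32)
P30  (by R18: P41, P32)
P47  (by R20: P25)
P45  (by R11: P43)
P7  (by R23: P47, P45)
P46  (by R12: P7, P32)
P31  (by R33: P46, P30)
P5  (by R16: P31)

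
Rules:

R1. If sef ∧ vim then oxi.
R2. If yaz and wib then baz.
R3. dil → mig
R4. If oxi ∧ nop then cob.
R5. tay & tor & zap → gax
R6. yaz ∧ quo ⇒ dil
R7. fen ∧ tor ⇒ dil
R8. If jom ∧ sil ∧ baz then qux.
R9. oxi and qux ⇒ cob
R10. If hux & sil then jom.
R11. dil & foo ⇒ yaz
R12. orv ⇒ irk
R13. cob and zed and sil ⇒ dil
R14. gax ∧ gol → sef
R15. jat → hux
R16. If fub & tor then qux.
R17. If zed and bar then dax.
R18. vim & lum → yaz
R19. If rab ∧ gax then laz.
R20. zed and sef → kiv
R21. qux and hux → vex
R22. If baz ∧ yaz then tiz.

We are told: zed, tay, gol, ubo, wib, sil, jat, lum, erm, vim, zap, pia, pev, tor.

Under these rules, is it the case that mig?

Yes

gax  (by R5: tay, tor, zap)
sef  (by R14: gax, gol)
hux  (by R15: jat)
yaz  (by R18: vim, lum)
oxi  (by R1: sef, vim)
baz  (by R2: yaz, wib)
jom  (by R10: hux, sil)
qux  (by R8: jom, sil, baz)
cob  (by R9: oxi, qux)
dil  (by R13: cob, zed, sil)
mig  (by R3: dil)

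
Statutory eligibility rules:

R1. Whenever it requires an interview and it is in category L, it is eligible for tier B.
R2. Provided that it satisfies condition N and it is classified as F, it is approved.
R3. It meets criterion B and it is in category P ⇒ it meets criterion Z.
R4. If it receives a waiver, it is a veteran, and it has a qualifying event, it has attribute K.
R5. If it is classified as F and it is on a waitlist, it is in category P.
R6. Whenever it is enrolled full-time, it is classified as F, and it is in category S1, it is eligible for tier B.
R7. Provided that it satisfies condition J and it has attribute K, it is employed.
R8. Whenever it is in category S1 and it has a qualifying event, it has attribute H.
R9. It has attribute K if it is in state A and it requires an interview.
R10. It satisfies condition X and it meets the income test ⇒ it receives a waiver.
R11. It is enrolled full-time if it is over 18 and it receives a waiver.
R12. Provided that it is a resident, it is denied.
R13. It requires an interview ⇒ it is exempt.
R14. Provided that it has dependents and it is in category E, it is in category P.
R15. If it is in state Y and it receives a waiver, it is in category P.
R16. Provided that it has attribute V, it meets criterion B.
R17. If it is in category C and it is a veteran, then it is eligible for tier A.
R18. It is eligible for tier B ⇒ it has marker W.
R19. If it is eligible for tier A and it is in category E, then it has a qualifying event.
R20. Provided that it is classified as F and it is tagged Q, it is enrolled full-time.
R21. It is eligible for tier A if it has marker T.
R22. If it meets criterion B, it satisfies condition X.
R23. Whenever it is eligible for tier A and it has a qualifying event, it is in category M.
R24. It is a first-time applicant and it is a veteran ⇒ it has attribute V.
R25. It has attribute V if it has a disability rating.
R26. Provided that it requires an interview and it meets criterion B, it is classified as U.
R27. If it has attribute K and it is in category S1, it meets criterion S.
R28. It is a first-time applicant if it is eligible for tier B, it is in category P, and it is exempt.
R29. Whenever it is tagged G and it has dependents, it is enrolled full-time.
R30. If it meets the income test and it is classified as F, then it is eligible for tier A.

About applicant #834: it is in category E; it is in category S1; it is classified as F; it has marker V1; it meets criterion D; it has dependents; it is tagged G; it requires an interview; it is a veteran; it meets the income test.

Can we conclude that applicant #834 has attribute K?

Yes

By R13 (it requires an interview): it is exempt.
By R14 (it has dependents, it is in category E): it is in category P.
By R29 (it is tagged G, it has dependents): it is enrolled full-time.
By R30 (it meets the income test, it is classified as F): it is eligible for tier A.
By R6 (it is enrolled full-time, it is classified as F, it is in category S1): it is eligible for tier B.
By R19 (it is eligible for tier A, it is in category E): it has a qualifying event.
By R28 (it is eligible for tier B, it is in category P, it is exempt): it is a first-time applicant.
By R24 (it is a first-time applicant, it is a veteran): it has attribute V.
By R16 (it has attribute V): it meets criterion B.
By R22 (it meets criterion B): it satisfies condition X.
By R10 (it satisfies condition X, it meets the income test): it receives a waiver.
By R4 (it receives a waiver, it is a veteran, it has a qualifying event): it has attribute K.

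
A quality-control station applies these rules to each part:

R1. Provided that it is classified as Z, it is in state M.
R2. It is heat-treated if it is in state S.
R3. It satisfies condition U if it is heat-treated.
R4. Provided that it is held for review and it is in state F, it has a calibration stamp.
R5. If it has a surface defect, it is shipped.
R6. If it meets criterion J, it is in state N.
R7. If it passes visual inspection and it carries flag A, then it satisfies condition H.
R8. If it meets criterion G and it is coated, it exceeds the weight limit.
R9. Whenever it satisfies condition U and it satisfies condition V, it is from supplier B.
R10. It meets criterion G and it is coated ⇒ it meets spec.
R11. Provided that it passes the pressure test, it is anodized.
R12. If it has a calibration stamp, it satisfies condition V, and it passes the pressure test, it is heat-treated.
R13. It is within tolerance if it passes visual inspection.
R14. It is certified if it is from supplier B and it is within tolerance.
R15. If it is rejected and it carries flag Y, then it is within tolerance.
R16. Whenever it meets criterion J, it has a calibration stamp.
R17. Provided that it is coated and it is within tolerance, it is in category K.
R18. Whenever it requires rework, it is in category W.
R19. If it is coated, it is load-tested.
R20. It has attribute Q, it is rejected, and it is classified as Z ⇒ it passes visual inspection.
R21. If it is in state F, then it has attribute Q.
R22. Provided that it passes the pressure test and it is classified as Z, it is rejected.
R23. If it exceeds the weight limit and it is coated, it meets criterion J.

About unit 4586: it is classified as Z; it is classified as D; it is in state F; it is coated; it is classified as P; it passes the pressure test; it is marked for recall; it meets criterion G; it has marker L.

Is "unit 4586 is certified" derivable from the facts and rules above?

No

Forward chaining from the given facts derives: is in state M, exceeds the weight limit, meets spec, is anodized, is load-tested, has attribute Q, is rejected, meets criterion J, is in state N, has a calibration stamp, passes visual inspection, is within tolerance, is in category K.
The only rule concluding "it is certified" is R14, which needs "it is from supplier B"; that is never established.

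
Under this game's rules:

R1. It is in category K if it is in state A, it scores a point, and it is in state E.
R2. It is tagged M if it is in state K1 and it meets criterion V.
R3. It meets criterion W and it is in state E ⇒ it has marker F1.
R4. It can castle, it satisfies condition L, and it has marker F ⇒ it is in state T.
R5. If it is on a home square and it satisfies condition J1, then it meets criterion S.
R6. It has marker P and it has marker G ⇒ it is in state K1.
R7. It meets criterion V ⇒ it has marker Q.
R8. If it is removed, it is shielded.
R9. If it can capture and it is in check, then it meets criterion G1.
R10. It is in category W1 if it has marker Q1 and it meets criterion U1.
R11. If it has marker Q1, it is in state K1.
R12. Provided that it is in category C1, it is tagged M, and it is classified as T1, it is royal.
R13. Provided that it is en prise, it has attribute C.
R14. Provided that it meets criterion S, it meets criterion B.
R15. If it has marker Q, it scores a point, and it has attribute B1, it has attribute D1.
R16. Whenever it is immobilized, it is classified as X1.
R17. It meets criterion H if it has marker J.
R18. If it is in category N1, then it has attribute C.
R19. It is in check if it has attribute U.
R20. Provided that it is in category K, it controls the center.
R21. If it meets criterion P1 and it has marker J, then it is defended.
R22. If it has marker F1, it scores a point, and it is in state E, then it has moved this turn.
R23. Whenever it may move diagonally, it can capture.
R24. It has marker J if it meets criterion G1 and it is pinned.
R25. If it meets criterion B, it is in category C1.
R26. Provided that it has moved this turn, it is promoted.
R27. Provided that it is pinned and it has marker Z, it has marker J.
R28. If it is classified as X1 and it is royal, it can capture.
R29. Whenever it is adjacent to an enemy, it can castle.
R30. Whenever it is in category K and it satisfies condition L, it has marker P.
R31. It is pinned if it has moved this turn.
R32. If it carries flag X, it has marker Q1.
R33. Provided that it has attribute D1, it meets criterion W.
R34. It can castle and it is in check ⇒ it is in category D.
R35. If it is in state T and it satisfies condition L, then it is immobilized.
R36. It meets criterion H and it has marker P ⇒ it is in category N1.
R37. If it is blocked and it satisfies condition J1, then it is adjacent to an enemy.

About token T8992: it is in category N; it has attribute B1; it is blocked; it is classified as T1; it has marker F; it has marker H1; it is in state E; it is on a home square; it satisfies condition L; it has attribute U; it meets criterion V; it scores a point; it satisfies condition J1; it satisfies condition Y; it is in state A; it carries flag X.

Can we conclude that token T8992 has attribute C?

By R1 (it is in state A, it scores a point, it is in state E): it is in category K.
By R5 (it is on a home square, it satisfies condition J1): it meets criterion S.
By R7 (it meets criterion V): it has marker Q.
By R14 (it meets criterion S): it meets criterion B.
By R15 (it has marker Q, it scores a point, it has attribute B1): it has attribute D1.
By R19 (it has attribute U): it is in check.
By R25 (it meets criterion B): it is in category C1.
By R30 (it is in category K, it satisfies condition L): it has marker P.
By R32 (it carries flag X): it has marker Q1.
By R33 (it has attribute D1): it meets criterion W.
By R37 (it is blocked, it satisfies condition J1): it is adjacent to an enemy.
By R3 (it meets criterion W, it is in state E): it has marker F1.
By R11 (it has marker Q1): it is in state K1.
By R22 (it has marker F1, it scores a point, it is in state E): it has moved this turn.
By R29 (it is adjacent to an enemy): it can castle.
By R31 (it has moved this turn): it is pinned.
By R2 (it is in state K1, it meets criterion V): it is tagged M.
By R4 (it can castle, it satisfies condition L, it has marker F): it is in state T.
By R12 (it is in category C1, it is tagged M, it is classified as T1): it is royal.
By R35 (it is in state T, it satisfies condition L): it is immobilized.
By R16 (it is immobilized): it is classified as X1.
By R28 (it is classified as X1, it is royal): it can capture.
By R9 (it can capture, it is in check): it meets criterion G1.
By R24 (it meets criterion G1, it is pinned): it has marker J.
By R17 (it has marker J): it meets criterion H.
By R36 (it meets criterion H, it has marker P): it is in category N1.
By R18 (it is in category N1): it has attribute C.

Yes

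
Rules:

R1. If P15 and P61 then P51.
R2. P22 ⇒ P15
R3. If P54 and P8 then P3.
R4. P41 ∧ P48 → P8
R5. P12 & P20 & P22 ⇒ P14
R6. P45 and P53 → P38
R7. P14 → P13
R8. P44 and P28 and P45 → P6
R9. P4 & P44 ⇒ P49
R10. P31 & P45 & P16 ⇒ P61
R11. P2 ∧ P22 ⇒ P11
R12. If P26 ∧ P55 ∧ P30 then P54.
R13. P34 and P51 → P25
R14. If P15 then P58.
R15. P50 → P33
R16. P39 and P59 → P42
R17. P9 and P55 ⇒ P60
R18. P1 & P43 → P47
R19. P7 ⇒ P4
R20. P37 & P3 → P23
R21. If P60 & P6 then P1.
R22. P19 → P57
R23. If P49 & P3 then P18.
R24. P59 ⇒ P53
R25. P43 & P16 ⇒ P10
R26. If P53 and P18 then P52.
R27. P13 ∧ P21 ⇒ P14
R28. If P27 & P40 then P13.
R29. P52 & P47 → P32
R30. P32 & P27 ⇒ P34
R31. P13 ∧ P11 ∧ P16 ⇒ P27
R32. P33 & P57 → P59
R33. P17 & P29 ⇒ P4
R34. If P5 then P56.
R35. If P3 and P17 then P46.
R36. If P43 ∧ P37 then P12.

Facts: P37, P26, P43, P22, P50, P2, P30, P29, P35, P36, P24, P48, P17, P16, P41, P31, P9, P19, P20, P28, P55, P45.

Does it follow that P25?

No

Forward chaining from the given facts derives: P15, P8, P61, P11, P54, P58, P33, P60, P57, P10, P59, P4, P12, P51, P3, P14, P13, P23, P53, P27, P46, P38.
The only rule concluding P25 is R13, which needs P34; that is never established.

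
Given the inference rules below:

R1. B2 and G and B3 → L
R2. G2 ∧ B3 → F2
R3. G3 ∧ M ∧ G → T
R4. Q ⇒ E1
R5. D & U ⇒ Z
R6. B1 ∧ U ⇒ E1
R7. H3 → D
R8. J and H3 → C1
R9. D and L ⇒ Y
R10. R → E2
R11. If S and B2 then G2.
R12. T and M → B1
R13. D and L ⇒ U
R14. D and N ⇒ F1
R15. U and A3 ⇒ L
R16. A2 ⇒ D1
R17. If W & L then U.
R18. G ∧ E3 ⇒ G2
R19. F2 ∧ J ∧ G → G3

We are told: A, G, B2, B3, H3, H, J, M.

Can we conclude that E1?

No

Forward chaining from the given facts derives: L, D, C1, Y, U, Z.
Rules concluding E1: R4 needs Q; R6 needs B1 — none of these are established.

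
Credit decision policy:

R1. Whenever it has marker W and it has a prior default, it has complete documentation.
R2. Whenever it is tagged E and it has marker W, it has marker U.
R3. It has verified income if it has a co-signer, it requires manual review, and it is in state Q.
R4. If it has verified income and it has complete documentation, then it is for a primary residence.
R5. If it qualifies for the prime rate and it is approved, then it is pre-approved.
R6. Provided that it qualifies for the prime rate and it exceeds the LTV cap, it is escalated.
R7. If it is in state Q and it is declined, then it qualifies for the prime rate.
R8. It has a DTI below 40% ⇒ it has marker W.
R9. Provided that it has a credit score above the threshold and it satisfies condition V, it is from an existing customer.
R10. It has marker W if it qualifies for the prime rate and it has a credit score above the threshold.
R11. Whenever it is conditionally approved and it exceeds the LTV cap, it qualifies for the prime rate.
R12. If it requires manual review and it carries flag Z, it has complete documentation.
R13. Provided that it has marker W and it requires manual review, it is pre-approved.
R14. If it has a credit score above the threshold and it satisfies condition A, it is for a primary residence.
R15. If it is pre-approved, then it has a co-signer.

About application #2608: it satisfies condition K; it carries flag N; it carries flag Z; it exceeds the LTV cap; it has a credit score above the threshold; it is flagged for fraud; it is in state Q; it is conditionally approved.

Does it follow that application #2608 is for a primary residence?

Forward chaining from the given facts derives: qualifies for the prime rate, is escalated, has marker W.
Rules concluding "it is for a primary residence": R4 needs "it has verified income"; R14 needs "it satisfies condition A" — none of these are established.

No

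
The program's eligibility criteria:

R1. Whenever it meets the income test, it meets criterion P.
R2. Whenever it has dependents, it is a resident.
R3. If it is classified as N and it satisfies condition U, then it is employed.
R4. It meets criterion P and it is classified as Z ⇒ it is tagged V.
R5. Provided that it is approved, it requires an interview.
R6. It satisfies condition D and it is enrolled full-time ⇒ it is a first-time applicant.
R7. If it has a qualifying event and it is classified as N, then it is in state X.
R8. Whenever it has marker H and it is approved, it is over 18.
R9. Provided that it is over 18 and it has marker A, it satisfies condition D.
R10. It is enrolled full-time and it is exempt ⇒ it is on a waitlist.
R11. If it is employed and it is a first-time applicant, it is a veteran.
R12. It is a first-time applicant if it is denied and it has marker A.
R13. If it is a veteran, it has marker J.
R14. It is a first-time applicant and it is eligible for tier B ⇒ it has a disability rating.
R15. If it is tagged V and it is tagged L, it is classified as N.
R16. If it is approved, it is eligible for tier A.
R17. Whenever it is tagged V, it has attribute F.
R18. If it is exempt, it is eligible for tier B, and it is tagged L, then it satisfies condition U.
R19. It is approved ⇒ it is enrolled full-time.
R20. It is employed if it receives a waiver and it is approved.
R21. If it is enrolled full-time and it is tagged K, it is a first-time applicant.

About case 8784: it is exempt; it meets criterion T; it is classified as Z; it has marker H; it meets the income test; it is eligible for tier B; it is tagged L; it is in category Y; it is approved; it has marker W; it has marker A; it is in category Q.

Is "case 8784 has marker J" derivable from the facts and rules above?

Yes

By R1 (it meets the income test): it meets criterion P.
By R4 (it meets criterion P, it is classified as Z): it is tagged V.
By R8 (it has marker H, it is approved): it is over 18.
By R9 (it is over 18, it has marker A): it satisfies condition D.
By R15 (it is tagged V, it is tagged L): it is classified as N.
By R18 (it is exempt, it is eligible for tier B, it is tagged L): it satisfies condition U.
By R19 (it is approved): it is enrolled full-time.
By R3 (it is classified as N, it satisfies condition U): it is employed.
By R6 (it satisfies condition D, it is enrolled full-time): it is a first-time applicant.
By R11 (it is employed, it is a first-time applicant): it is a veteran.
By R13 (it is a veteran): it has marker J.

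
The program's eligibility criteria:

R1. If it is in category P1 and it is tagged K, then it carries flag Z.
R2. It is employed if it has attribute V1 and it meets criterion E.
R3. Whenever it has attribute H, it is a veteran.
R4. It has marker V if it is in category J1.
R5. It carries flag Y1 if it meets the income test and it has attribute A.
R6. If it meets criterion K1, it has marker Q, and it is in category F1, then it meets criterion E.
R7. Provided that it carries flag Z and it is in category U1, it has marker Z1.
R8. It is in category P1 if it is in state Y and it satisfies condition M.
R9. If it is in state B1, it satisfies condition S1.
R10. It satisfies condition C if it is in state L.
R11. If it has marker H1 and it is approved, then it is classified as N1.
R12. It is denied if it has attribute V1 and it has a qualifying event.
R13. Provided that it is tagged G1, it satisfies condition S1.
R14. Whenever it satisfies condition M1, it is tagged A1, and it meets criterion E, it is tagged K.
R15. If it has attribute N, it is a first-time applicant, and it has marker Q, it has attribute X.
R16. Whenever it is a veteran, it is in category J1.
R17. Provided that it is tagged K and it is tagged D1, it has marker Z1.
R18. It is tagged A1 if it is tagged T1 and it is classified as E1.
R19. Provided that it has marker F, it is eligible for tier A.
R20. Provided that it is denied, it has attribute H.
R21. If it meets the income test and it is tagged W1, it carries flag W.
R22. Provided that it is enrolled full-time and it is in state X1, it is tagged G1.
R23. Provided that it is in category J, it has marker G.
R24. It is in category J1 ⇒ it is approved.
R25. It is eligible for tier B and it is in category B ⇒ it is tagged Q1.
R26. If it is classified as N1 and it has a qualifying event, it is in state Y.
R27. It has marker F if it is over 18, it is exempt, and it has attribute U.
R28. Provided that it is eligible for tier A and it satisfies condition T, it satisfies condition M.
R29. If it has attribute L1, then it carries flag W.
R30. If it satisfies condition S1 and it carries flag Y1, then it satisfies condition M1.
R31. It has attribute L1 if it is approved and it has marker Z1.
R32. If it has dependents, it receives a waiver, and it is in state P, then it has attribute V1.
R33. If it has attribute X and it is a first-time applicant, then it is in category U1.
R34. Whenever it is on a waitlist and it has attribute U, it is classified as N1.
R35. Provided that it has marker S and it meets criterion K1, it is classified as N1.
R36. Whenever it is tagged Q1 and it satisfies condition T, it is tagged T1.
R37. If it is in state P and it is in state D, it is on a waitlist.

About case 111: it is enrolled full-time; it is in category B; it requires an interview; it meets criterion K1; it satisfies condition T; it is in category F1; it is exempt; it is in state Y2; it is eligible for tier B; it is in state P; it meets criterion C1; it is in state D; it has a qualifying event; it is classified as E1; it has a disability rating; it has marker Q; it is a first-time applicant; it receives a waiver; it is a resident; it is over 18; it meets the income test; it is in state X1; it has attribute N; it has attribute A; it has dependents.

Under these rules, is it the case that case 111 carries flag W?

No

Forward chaining from the given facts derives: carries flag Y1, meets criterion E, has attribute X, is tagged G1, is tagged Q1, has attribute V1, is in category U1, is tagged T1, is on a waitlist, is employed, is denied, satisfies condition S1, is tagged A1, has attribute H, satisfies condition M1, is a veteran, is tagged K, is in category J1, is approved, has marker V.
Rules concluding "it carries flag W": R21 needs "it is tagged W1"; R29 needs "it has attribute L1" — none of these are established.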